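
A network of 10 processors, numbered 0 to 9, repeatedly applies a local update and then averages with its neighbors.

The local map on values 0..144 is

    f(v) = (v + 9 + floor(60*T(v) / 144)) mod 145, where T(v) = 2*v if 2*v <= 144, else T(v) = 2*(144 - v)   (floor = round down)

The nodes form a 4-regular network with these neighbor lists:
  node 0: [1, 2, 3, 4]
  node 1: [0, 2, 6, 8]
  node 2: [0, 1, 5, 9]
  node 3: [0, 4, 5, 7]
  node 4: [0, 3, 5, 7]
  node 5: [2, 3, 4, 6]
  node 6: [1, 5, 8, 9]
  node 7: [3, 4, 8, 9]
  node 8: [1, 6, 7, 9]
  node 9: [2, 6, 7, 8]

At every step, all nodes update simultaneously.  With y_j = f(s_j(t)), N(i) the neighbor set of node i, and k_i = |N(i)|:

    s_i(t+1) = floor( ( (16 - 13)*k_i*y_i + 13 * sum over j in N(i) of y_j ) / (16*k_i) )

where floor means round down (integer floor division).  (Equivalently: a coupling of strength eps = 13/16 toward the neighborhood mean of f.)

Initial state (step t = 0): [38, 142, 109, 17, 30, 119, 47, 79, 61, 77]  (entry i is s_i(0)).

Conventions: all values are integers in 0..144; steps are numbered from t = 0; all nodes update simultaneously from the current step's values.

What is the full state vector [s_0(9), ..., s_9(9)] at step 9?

Answer: [122, 127, 125, 103, 103, 122, 129, 115, 123, 123]

Derivation:
t=0: [38, 142, 109, 17, 30, 119, 47, 79, 61, 77]
t=1: [37, 61, 46, 65, 65, 41, 72, 100, 100, 99]
t=2: [109, 85, 74, 82, 82, 115, 67, 52, 53, 47]
t=3: [115, 104, 75, 77, 77, 113, 95, 118, 115, 115]
t=4: [86, 59, 28, 56, 56, 115, 28, 59, 31, 59]
t=5: [107, 88, 88, 96, 96, 70, 72, 104, 95, 83]
t=6: [58, 113, 112, 28, 28, 83, 141, 58, 113, 113]
t=7: [46, 25, 53, 99, 99, 52, 31, 46, 25, 25]
t=8: [49, 74, 81, 58, 58, 54, 66, 39, 64, 74]
t=9: [122, 127, 125, 103, 103, 122, 129, 115, 123, 123]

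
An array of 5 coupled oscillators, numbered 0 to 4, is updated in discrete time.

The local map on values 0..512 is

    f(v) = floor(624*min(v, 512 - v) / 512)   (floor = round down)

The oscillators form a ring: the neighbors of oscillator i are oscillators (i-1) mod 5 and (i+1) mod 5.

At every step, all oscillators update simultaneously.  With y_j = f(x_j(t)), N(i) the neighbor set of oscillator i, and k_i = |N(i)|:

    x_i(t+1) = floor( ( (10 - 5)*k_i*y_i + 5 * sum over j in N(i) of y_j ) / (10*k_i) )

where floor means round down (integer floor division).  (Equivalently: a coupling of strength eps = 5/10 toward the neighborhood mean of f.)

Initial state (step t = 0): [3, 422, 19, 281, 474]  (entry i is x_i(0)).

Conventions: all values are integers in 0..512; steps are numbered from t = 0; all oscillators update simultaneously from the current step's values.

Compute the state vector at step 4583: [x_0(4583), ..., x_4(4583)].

Simulating step by step:
t=0: [3, 422, 19, 281, 474]
t=1: [40, 61, 109, 157, 94]
t=2: [71, 82, 132, 157, 116]
t=3: [103, 111, 152, 170, 139]
t=4: [138, 145, 178, 192, 167]
t=5: [178, 184, 210, 221, 202]
t=6: [225, 229, 250, 259, 244]
t=7: [281, 284, 298, 304, 294]
t=8: [276, 273, 262, 257, 266]
t=9: [291, 293, 302, 305, 298]
t=10: [266, 264, 257, 254, 260]
t=11: [301, 303, 307, 308, 305]
t=12: [255, 253, 250, 249, 252]
t=13: [308, 307, 304, 304, 306]
t=14: [249, 249, 252, 252, 250]
t=15: [303, 304, 306, 306, 304]
t=16: [253, 252, 251, 251, 252]
t=17: [307, 306, 305, 305, 306]
t=18: [250, 250, 251, 251, 250]
t=19: [304, 304, 304, 304, 304]
t=20: [253, 253, 253, 253, 253]
t=21: [308, 308, 308, 308, 308]
t=22: [248, 248, 248, 248, 248]
t=23: [302, 302, 302, 302, 302]
t=24: [255, 255, 255, 255, 255]
t=25: [310, 310, 310, 310, 310]
t=26: [246, 246, 246, 246, 246]
t=27: [299, 299, 299, 299, 299]
t=28: [259, 259, 259, 259, 259]
t=29: [308, 308, 308, 308, 308]

Answer: [302, 302, 302, 302, 302]
Key observation: The state at step 21, [308, 308, 308, 308, 308], reappears at step 29: the system is in a cycle of period 8 from step 21 on.  Therefore the state at step 4583 equals the state at step 21 + ((4583 - 21) mod 8) = 23, which is [302, 302, 302, 302, 302].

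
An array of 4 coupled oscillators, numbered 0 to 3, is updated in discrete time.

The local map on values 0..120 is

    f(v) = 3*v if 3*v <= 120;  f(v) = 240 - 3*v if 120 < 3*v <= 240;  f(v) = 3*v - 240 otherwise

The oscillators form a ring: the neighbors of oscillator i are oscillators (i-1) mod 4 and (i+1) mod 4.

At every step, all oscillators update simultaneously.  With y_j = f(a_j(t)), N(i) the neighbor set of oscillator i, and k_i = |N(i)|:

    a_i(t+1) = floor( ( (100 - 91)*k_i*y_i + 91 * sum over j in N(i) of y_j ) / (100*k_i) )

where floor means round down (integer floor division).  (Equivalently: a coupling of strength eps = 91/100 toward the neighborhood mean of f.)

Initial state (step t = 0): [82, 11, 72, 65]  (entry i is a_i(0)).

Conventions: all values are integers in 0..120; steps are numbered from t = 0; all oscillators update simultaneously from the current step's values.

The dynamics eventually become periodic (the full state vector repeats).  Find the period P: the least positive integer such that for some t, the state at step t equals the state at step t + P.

Simulating step by step:
t=0: [82, 11, 72, 65]
t=1: [36, 16, 37, 17]
t=2: [54, 103, 55, 104]
t=3: [71, 75, 70, 76]
t=4: [14, 27, 14, 27]
t=5: [77, 45, 77, 45]
t=6: [96, 17, 96, 17]
t=7: [50, 48, 50, 48]
t=8: [95, 90, 95, 90]
t=9: [31, 43, 31, 43]
t=10: [109, 94, 109, 94]
t=11: [46, 82, 46, 82]
t=12: [14, 93, 14, 93]
t=13: [39, 41, 39, 41]
t=14: [117, 117, 117, 117]
t=15: [111, 111, 111, 111]
t=16: [93, 93, 93, 93]
t=17: [39, 39, 39, 39]
t=18: [117, 117, 117, 117]

Answer: 4
Key observation: The state at step 14, [117, 117, 117, 117], reappears at step 18 — and no state repeats earlier — so the cycle the system enters has period 4.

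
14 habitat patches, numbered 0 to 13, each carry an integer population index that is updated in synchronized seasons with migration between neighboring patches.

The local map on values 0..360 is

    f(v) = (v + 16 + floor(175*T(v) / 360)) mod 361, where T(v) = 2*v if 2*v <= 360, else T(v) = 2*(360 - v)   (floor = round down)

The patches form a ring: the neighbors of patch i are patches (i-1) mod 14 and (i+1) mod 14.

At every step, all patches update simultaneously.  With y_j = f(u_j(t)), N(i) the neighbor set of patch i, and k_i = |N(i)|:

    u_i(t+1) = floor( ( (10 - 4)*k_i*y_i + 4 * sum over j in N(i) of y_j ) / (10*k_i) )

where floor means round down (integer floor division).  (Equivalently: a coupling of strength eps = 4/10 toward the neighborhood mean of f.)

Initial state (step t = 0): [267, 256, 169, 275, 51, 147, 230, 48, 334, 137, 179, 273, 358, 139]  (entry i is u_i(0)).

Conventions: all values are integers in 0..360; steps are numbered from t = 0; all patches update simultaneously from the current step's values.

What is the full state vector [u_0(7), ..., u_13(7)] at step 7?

Answer: [220, 66, 29, 93, 147, 249, 254, 212, 192, 185, 181, 178, 180, 212]

Derivation:
t=0: [267, 256, 169, 275, 51, 147, 230, 48, 334, 137, 179, 273, 358, 139]
t=1: [67, 79, 214, 100, 133, 208, 89, 71, 87, 176, 64, 11, 68, 179]
t=2: [124, 134, 82, 185, 211, 99, 147, 169, 143, 67, 93, 80, 99, 64]
t=3: [240, 255, 164, 43, 50, 189, 295, 330, 278, 188, 183, 185, 189, 179]
t=4: [10, 77, 225, 150, 90, 31, 12, 13, 12, 10, 10, 10, 9, 9]
t=5: [61, 109, 102, 227, 193, 92, 47, 40, 38, 35, 35, 34, 33, 33]
t=6: [143, 208, 178, 52, 47, 141, 123, 96, 89, 86, 84, 83, 81, 92]
t=7: [220, 66, 29, 93, 147, 249, 254, 212, 192, 185, 181, 178, 180, 212]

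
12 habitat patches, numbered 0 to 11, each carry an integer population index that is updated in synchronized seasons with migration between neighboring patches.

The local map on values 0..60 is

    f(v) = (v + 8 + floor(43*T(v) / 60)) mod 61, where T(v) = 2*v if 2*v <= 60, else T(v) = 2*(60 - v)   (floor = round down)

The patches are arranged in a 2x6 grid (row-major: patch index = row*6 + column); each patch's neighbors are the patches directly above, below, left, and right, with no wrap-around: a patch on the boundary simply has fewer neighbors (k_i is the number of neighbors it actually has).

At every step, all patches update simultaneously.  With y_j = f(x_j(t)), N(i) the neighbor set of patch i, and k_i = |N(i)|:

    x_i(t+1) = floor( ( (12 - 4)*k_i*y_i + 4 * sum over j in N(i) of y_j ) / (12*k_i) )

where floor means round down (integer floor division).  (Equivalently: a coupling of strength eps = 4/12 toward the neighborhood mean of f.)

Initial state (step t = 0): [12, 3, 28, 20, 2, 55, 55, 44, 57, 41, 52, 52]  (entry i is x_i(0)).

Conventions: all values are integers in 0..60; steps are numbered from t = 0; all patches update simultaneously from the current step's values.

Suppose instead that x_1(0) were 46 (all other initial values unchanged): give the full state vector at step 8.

Simulating step by step:
t=0: [12, 46, 28, 20, 2, 55, 55, 44, 57, 41, 52, 52]
t=1: [28, 15, 18, 42, 16, 9, 14, 12, 10, 18, 10, 9]
t=2: [24, 40, 44, 25, 39, 31, 36, 37, 36, 42, 35, 29]
t=3: [8, 13, 13, 9, 15, 18, 14, 16, 16, 13, 16, 17]
t=4: [31, 38, 38, 32, 43, 49, 40, 44, 44, 39, 45, 48]
t=5: [17, 16, 16, 17, 14, 11, 15, 13, 13, 15, 13, 12]
t=6: [47, 45, 45, 47, 41, 35, 44, 40, 40, 43, 39, 36]
t=7: [12, 13, 13, 12, 15, 16, 13, 14, 14, 14, 15, 16]
t=8: [37, 39, 39, 38, 43, 45, 39, 41, 41, 41, 44, 45]

Answer: [37, 39, 39, 38, 43, 45, 39, 41, 41, 41, 44, 45]
Key observation: This trace re-runs the system from the modified initial state.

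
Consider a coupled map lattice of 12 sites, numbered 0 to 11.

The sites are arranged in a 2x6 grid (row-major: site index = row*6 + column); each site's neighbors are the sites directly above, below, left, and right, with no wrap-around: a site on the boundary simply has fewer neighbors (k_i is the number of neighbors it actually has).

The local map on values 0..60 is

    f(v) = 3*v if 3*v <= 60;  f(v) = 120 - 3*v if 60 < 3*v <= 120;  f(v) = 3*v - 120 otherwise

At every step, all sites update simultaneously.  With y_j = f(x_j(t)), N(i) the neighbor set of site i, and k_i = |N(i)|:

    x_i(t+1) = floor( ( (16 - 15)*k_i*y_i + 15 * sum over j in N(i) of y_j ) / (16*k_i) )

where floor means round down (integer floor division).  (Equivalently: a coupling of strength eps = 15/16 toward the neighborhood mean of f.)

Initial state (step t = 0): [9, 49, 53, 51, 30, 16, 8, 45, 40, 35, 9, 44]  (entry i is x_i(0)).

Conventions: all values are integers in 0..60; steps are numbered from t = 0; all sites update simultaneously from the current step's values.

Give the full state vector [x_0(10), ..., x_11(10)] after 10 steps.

Answer: [39, 15, 47, 24, 25, 32, 9, 44, 19, 35, 26, 19]

Derivation:
t=0: [9, 49, 53, 51, 30, 16, 8, 45, 40, 35, 9, 44]
t=1: [25, 27, 21, 28, 35, 22, 21, 16, 21, 19, 19, 35]
t=2: [47, 49, 44, 42, 46, 17, 47, 50, 54, 50, 30, 52]
t=3: [23, 21, 24, 19, 28, 28, 25, 30, 25, 26, 28, 40]
t=4: [51, 43, 52, 42, 42, 19, 40, 47, 40, 45, 26, 33]
t=5: [6, 28, 6, 18, 33, 16, 25, 4, 22, 15, 15, 47]
t=6: [39, 17, 46, 29, 47, 22, 16, 42, 26, 50, 30, 44]
t=7: [46, 11, 40, 23, 37, 18, 7, 44, 19, 34, 21, 40]
t=8: [26, 11, 44, 11, 51, 7, 15, 35, 12, 52, 12, 52]
t=9: [39, 23, 32, 27, 30, 33, 29, 36, 21, 35, 35, 28]
t=10: [39, 15, 47, 24, 25, 32, 9, 44, 19, 35, 26, 19]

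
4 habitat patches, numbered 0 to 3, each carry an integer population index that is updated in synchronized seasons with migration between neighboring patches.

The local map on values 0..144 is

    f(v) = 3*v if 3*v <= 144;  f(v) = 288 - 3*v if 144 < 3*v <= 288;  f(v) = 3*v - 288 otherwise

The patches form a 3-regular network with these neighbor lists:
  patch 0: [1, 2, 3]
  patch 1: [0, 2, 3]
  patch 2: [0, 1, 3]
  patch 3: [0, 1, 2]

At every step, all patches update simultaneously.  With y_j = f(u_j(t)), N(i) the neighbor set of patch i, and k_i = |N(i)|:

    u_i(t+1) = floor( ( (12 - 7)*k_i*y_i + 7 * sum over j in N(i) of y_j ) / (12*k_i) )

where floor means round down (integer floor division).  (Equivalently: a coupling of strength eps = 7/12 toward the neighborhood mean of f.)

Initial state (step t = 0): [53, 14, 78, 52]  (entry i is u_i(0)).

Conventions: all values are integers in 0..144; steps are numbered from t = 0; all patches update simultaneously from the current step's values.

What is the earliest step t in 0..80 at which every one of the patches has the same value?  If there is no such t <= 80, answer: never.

Simulating step by step:
t=0: [53, 14, 78, 52]  (not all equal)
t=1: [98, 78, 81, 98]  (not all equal)
t=2: [22, 33, 31, 22]  (not all equal)
t=3: [77, 85, 83, 77]  (not all equal)
t=4: [48, 43, 44, 48]  (not all equal)
t=5: [138, 135, 136, 138]  (not all equal)
t=6: [123, 121, 121, 123]  (not all equal)
t=7: [78, 77, 77, 78]  (not all equal)
t=8: [55, 55, 55, 55]  (all equal)

Answer: 8
Key observation: Synchronization is absorbing here: once all patches are equal they stay equal, and step 8 is the first all-equal step.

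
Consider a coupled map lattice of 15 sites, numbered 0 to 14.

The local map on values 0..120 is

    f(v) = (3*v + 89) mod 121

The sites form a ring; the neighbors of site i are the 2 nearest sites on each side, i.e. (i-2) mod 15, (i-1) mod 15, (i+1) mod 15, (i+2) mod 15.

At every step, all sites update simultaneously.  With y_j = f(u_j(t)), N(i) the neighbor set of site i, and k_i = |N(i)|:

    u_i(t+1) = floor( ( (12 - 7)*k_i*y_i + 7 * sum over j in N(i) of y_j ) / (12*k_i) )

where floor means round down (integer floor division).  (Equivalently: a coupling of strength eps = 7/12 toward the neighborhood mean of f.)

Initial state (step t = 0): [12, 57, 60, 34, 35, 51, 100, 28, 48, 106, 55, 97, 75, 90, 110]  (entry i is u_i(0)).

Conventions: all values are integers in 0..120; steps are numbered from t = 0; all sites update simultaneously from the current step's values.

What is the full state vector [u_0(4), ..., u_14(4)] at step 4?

Simulating step by step:
t=0: [12, 57, 60, 34, 35, 51, 100, 28, 48, 106, 55, 97, 75, 90, 110]
t=1: [33, 30, 35, 46, 48, 32, 45, 48, 66, 46, 40, 42, 59, 70, 54]
t=2: [56, 61, 80, 88, 97, 89, 91, 93, 78, 93, 75, 79, 46, 52, 33]
t=3: [33, 53, 61, 82, 70, 84, 81, 48, 63, 37, 70, 62, 77, 40, 50]
t=4: [63, 47, 45, 66, 69, 92, 81, 91, 64, 67, 56, 57, 75, 79, 84]

Answer: [63, 47, 45, 66, 69, 92, 81, 91, 64, 67, 56, 57, 75, 79, 84]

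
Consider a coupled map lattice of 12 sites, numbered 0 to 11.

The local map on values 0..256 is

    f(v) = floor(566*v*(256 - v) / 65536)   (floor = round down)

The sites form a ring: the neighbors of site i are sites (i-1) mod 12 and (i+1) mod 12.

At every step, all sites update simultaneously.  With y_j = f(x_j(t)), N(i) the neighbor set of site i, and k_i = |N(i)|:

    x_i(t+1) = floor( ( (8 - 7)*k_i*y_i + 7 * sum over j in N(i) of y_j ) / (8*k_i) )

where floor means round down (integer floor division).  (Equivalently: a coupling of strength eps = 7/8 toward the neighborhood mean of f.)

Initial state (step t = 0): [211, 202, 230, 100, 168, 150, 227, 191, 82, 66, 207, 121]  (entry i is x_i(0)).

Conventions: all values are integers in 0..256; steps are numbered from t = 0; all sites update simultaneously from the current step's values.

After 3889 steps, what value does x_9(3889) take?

Simulating step by step:
t=0: [211, 202, 230, 100, 168, 150, 227, 191, 82, 66, 207, 121]
t=1: [113, 69, 106, 94, 134, 97, 113, 91, 109, 105, 119, 91]
t=2: [122, 134, 123, 138, 133, 139, 132, 137, 133, 138, 133, 138]
t=3: [140, 141, 140, 140, 140, 140, 140, 140, 140, 140, 140, 140]
t=4: [140, 140, 140, 140, 140, 140, 140, 140, 140, 140, 140, 140]
t=5: [140, 140, 140, 140, 140, 140, 140, 140, 140, 140, 140, 140]

Answer: x_9(3889) = 140
Key observation: The state at step 4, [140, 140, 140, 140, 140, 140, 140, 140, 140, 140, 140, 140], reappears at step 5: the system is in a cycle of period 1 from step 4 on.  Therefore the state at step 3889 equals the state at step 4 + ((3889 - 4) mod 1) = 4, which is [140, 140, 140, 140, 140, 140, 140, 140, 140, 140, 140, 140].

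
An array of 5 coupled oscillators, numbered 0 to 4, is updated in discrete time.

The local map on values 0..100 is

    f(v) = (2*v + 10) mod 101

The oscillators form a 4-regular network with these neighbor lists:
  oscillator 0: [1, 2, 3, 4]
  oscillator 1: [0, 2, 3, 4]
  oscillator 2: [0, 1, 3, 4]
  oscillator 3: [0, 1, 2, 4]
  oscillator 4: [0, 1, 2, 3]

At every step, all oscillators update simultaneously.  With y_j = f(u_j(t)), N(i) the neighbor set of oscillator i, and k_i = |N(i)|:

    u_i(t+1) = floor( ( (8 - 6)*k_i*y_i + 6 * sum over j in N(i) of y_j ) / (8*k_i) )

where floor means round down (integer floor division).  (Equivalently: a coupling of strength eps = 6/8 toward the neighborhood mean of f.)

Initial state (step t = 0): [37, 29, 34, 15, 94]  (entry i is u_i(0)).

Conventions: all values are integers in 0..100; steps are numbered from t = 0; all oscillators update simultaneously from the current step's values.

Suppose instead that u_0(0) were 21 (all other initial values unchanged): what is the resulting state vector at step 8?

Answer: [86, 86, 86, 86, 86]
Key observation: This trace re-runs the system from the modified initial state.

Derivation:
t=0: [21, 29, 34, 15, 94]
t=1: [66, 67, 67, 65, 68]
t=2: [42, 42, 42, 42, 42]
t=3: [94, 94, 94, 94, 94]
t=4: [97, 97, 97, 97, 97]
t=5: [2, 2, 2, 2, 2]
t=6: [14, 14, 14, 14, 14]
t=7: [38, 38, 38, 38, 38]
t=8: [86, 86, 86, 86, 86]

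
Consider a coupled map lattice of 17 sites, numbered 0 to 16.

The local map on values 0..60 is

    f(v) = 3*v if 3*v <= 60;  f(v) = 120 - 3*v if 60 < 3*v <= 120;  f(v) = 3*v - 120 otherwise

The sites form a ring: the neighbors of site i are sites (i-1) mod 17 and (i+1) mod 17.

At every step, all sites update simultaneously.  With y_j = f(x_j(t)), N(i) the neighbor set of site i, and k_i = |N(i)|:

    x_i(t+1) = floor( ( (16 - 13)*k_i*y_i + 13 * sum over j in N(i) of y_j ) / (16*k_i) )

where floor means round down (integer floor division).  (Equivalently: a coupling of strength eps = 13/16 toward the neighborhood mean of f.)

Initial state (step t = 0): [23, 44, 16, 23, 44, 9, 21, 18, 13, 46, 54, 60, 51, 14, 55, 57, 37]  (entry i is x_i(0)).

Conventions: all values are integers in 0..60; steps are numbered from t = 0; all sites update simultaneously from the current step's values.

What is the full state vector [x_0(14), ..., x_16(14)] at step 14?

Answer: [40, 37, 38, 33, 49, 36, 40, 39, 41, 31, 34, 20, 23, 13, 3, 18, 32]

Derivation:
t=0: [23, 44, 16, 23, 44, 9, 21, 18, 13, 46, 54, 60, 51, 14, 55, 57, 37]
t=1: [18, 42, 34, 33, 33, 33, 43, 49, 36, 36, 39, 41, 47, 39, 46, 31, 43]
t=2: [16, 30, 14, 19, 21, 16, 21, 13, 18, 8, 6, 10, 6, 16, 15, 16, 34]
t=3: [28, 42, 43, 50, 53, 55, 46, 52, 35, 33, 25, 20, 35, 34, 47, 34, 42]
t=4: [11, 19, 16, 25, 37, 31, 36, 20, 25, 28, 41, 35, 34, 18, 18, 14, 23]
t=5: [50, 43, 50, 31, 30, 13, 37, 34, 47, 26, 21, 11, 31, 39, 49, 50, 40]
t=6: [9, 26, 20, 29, 32, 23, 24, 15, 28, 39, 41, 40, 19, 22, 18, 16, 24]
t=7: [41, 43, 41, 40, 38, 38, 48, 42, 26, 16, 1, 24, 32, 55, 51, 50, 39]
t=8: [5, 4, 4, 3, 3, 13, 9, 27, 29, 27, 39, 19, 42, 31, 36, 20, 13]
t=9: [23, 13, 10, 10, 21, 21, 36, 31, 37, 21, 39, 14, 35, 12, 37, 31, 37]
t=10: [29, 40, 33, 40, 46, 38, 36, 13, 35, 15, 40, 15, 34, 16, 27, 12, 33]
t=11: [14, 21, 3, 15, 5, 13, 20, 18, 36, 14, 36, 15, 41, 32, 41, 31, 31]
t=12: [42, 31, 43, 18, 36, 37, 49, 39, 41, 17, 37, 14, 28, 6, 21, 17, 33]
t=13: [20, 11, 34, 18, 27, 17, 9, 12, 22, 14, 39, 26, 31, 41, 38, 41, 27]
t=14: [40, 37, 38, 33, 49, 36, 40, 39, 41, 31, 34, 20, 23, 13, 3, 18, 32]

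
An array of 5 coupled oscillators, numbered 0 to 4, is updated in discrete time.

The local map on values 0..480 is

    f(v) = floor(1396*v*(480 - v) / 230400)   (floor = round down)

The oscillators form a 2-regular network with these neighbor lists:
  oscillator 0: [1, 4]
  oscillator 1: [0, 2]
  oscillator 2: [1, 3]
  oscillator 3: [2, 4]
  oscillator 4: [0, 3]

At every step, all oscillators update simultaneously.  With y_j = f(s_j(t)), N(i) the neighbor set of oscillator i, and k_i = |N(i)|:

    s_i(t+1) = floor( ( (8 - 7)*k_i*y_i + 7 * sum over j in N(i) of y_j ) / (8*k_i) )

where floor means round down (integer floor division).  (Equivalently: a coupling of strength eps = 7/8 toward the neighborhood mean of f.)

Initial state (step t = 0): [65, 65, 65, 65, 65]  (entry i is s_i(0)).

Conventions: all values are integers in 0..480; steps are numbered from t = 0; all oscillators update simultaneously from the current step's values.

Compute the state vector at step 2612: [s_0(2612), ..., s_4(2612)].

Answer: [314, 314, 314, 314, 314]
Key observation: The state at step 4, [314, 314, 314, 314, 314], reappears at step 6: the system is in a cycle of period 2 from step 4 on.  Therefore the state at step 2612 equals the state at step 4 + ((2612 - 4) mod 2) = 4, which is [314, 314, 314, 314, 314].

Derivation:
t=0: [65, 65, 65, 65, 65]
t=1: [163, 163, 163, 163, 163]
t=2: [313, 313, 313, 313, 313]
t=3: [316, 316, 316, 316, 316]
t=4: [314, 314, 314, 314, 314]
t=5: [315, 315, 315, 315, 315]
t=6: [314, 314, 314, 314, 314]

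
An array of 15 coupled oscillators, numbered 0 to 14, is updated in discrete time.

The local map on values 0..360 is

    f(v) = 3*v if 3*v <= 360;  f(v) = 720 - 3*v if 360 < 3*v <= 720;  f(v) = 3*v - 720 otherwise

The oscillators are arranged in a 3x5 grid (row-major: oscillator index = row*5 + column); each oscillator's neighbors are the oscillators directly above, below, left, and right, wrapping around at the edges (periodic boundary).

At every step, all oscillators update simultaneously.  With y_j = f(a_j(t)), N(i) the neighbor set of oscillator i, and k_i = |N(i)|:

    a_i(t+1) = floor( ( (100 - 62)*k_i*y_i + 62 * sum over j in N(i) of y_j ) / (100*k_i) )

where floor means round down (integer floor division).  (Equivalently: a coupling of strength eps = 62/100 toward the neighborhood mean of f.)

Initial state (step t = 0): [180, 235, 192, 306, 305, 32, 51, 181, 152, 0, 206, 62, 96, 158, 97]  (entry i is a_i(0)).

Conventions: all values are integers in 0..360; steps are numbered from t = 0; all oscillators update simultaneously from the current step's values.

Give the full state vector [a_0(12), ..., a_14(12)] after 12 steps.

Answer: [297, 264, 134, 160, 255, 298, 266, 135, 162, 257, 307, 271, 135, 161, 262]

Derivation:
t=0: [180, 235, 192, 306, 305, 32, 51, 181, 152, 0, 206, 62, 96, 158, 97]
t=1: [131, 108, 159, 206, 177, 103, 131, 198, 196, 131, 155, 157, 226, 254, 194]
t=2: [291, 300, 184, 132, 210, 309, 280, 163, 142, 243, 255, 241, 118, 80, 178]
t=3: [139, 137, 232, 245, 138, 129, 141, 232, 236, 123, 102, 109, 234, 270, 130]
t=4: [309, 264, 65, 72, 271, 321, 266, 63, 78, 285, 316, 268, 78, 92, 288]
t=5: [177, 114, 184, 205, 144, 192, 120, 186, 215, 161, 191, 126, 204, 233, 168]
t=6: [214, 294, 174, 125, 225, 199, 290, 171, 109, 202, 193, 278, 148, 86, 189]
t=7: [102, 145, 228, 259, 124, 121, 150, 226, 267, 143, 126, 156, 225, 268, 144]
t=8: [322, 242, 80, 106, 278, 323, 247, 82, 104, 277, 316, 241, 81, 104, 274]
t=9: [186, 81, 217, 272, 163, 188, 86, 219, 271, 162, 179, 78, 216, 269, 157]
t=10: [187, 204, 99, 110, 202, 189, 205, 100, 109, 201, 193, 206, 97, 112, 208]
t=11: [140, 143, 272, 291, 152, 139, 142, 272, 292, 151, 132, 138, 271, 289, 146]
t=12: [297, 264, 134, 160, 255, 298, 266, 135, 162, 257, 307, 271, 135, 161, 262]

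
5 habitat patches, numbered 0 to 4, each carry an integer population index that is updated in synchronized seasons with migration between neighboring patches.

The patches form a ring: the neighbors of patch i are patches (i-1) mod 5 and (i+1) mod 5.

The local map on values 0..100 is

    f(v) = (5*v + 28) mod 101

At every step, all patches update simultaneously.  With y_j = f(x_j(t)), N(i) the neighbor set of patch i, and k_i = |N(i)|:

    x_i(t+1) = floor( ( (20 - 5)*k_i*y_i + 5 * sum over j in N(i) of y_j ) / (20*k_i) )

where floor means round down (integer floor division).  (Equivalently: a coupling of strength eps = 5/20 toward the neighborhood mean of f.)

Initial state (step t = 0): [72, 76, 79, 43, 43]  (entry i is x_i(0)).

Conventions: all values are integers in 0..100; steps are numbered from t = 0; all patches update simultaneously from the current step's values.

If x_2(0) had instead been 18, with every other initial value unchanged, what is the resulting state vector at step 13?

Simulating step by step:
t=0: [72, 76, 18, 43, 43]
t=1: [69, 15, 18, 38, 46]
t=2: [59, 12, 15, 21, 52]
t=3: [36, 68, 16, 35, 71]
t=4: [22, 50, 13, 11, 60]
t=5: [40, 73, 89, 77, 33]
t=6: [42, 79, 64, 26, 73]
t=7: [40, 24, 43, 59, 79]
t=8: [27, 43, 39, 22, 20]
t=9: [55, 41, 25, 33, 32]
t=10: [14, 29, 54, 86, 76]
t=11: [83, 78, 87, 53, 22]
t=12: [35, 22, 57, 80, 44]
t=13: [11, 29, 15, 25, 37]

Answer: [11, 29, 15, 25, 37]
Key observation: This trace re-runs the system from the modified initial state.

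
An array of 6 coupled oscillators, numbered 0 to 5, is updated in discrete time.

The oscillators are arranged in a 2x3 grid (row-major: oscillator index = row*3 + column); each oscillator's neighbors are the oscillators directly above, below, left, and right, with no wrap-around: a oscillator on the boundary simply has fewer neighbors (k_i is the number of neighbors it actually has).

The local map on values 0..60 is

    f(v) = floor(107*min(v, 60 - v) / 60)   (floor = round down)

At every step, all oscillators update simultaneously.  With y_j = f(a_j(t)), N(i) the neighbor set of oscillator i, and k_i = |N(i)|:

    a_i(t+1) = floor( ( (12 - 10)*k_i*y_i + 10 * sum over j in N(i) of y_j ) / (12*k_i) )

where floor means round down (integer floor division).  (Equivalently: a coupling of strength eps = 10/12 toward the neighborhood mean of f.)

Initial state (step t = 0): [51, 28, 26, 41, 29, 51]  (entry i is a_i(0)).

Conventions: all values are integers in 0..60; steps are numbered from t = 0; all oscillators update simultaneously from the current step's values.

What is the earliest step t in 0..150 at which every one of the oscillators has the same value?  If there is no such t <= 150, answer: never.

Answer: 31
Key observation: Synchronization is absorbing here: once all oscillators are equal they stay equal, and step 31 is the first all-equal step.

Derivation:
t=0: [51, 28, 26, 41, 29, 51]  (not all equal)
t=1: [36, 39, 34, 33, 35, 43]  (not all equal)
t=2: [42, 42, 35, 43, 39, 42]  (not all equal)
t=3: [31, 36, 34, 33, 32, 39]  (not all equal)
t=4: [46, 47, 40, 49, 43, 45]  (not all equal)
t=5: [21, 28, 26, 25, 23, 31]  (not all equal)
t=6: [44, 42, 49, 39, 46, 44]  (not all equal)
t=7: [33, 25, 28, 27, 30, 22]  (not all equal)
t=8: [46, 49, 42, 50, 45, 49]  (not all equal)
t=9: [19, 25, 21, 23, 19, 27]  (not all equal)
t=10: [40, 35, 44, 34, 42, 37]  (not all equal)
t=11: [43, 33, 40, 35, 41, 31]  (not all equal)
t=12: [43, 35, 47, 33, 45, 36]  (not all equal)
t=13: [43, 29, 39, 31, 41, 27]  (not all equal)
t=14: [47, 36, 47, 34, 47, 37]  (not all equal)
t=15: [40, 26, 38, 26, 39, 26]  (not all equal)
t=16: [44, 38, 44, 37, 44, 39]  (not all equal)
t=17: [38, 29, 36, 30, 37, 29]  (not all equal)
t=18: [49, 42, 49, 42, 49, 43]  (not all equal)
t=19: [29, 21, 29, 21, 29, 20]  (not all equal)
t=20: [39, 48, 38, 48, 38, 48]  (not all equal)
t=21: [23, 35, 24, 35, 24, 36]  (not all equal)
t=22: [43, 42, 42, 41, 43, 42]  (not all equal)
t=23: [32, 30, 32, 30, 31, 31]  (not all equal)
t=24: [52, 50, 51, 50, 52, 50]  (not all equal)
t=25: [16, 15, 16, 14, 16, 15]  (not all equal)
t=26: [25, 27, 26, 27, 25, 27]  (not all equal)
t=27: [47, 45, 47, 44, 47, 45]  (not all equal)
t=28: [26, 23, 25, 23, 26, 23]  (not all equal)
t=29: [41, 44, 41, 45, 41, 44]  (not all equal)
t=30: [28, 32, 28, 31, 28, 32]  (not all equal)
t=31: [49, 49, 49, 49, 49, 49]  (all equal)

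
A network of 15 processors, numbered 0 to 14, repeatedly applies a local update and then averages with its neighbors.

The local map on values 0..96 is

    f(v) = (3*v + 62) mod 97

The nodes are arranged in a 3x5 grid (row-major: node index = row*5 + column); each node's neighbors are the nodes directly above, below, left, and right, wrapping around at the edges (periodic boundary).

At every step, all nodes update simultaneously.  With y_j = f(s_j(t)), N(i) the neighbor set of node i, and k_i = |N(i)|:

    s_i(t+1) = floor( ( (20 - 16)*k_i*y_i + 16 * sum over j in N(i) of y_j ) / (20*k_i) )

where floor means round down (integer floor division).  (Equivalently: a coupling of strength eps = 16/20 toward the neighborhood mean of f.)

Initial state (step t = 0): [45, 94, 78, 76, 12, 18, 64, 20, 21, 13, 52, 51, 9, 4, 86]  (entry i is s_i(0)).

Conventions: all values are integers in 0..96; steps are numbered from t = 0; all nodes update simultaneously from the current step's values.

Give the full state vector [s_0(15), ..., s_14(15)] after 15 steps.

Answer: [72, 65, 61, 69, 68, 67, 55, 58, 61, 68, 41, 37, 30, 43, 37]

Derivation:
t=0: [45, 94, 78, 76, 12, 18, 64, 20, 21, 13, 52, 51, 9, 4, 86]
t=1: [20, 28, 53, 40, 26, 22, 35, 41, 45, 16, 19, 49, 42, 63, 26]
t=2: [34, 37, 68, 43, 41, 32, 50, 55, 49, 26, 27, 49, 55, 55, 35]
t=3: [67, 49, 61, 60, 72, 47, 40, 34, 43, 55, 51, 37, 37, 49, 56]
t=4: [39, 59, 51, 58, 54, 43, 50, 74, 51, 51, 42, 54, 57, 53, 37]
t=5: [68, 39, 47, 28, 50, 61, 55, 37, 40, 48, 74, 44, 41, 41, 49]
t=6: [62, 39, 60, 49, 33, 51, 48, 58, 62, 36, 45, 58, 52, 65, 44]
t=7: [44, 47, 42, 48, 41, 32, 39, 36, 49, 42, 24, 32, 43, 31, 40]
t=8: [39, 48, 55, 52, 55, 54, 57, 71, 49, 68, 48, 56, 75, 52, 71]
t=9: [33, 40, 48, 25, 58, 47, 39, 52, 43, 46, 48, 38, 53, 47, 44]
t=10: [42, 64, 37, 39, 30, 34, 55, 47, 34, 30, 32, 57, 30, 34, 13]
t=11: [66, 59, 56, 69, 57, 61, 41, 48, 56, 49, 52, 49, 49, 55, 48]
t=12: [45, 50, 36, 43, 41, 48, 42, 37, 34, 30, 33, 37, 22, 34, 24]
t=13: [37, 52, 58, 77, 55, 45, 54, 67, 71, 51, 38, 56, 64, 59, 62]
t=14: [43, 41, 39, 40, 37, 41, 32, 56, 43, 38, 49, 45, 50, 48, 46]
t=15: [72, 65, 61, 69, 68, 67, 55, 58, 61, 68, 41, 37, 30, 43, 37]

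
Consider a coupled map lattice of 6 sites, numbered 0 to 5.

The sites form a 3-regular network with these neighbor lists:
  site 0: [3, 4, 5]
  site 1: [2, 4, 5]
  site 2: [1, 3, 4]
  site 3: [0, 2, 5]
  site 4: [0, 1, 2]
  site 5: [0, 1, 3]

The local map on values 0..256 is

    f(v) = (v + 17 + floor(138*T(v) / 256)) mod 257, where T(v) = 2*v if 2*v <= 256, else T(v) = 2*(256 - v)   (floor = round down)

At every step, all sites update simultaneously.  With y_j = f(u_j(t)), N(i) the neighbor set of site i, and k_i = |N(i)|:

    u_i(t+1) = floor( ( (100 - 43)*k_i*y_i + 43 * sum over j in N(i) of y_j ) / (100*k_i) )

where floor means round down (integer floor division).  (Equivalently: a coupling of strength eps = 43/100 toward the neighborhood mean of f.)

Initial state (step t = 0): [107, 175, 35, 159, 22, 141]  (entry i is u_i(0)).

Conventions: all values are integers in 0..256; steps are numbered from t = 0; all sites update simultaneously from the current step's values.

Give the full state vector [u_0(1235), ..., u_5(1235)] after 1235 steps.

Answer: [106, 213, 213, 106, 213, 106]
Key observation: The state at step 21, [205, 50, 50, 205, 50, 205], reappears at step 24: the system is in a cycle of period 3 from step 21 on.  Therefore the state at step 1235 equals the state at step 21 + ((1235 - 21) mod 3) = 23, which is [106, 213, 213, 106, 213, 106].

Derivation:
t=0: [107, 175, 35, 159, 22, 141]
t=1: [151, 37, 66, 63, 85, 54]
t=2: [80, 121, 149, 127, 148, 111]
t=3: [146, 48, 21, 78, 44, 171]
t=4: [57, 93, 91, 117, 90, 58]
t=5: [126, 198, 177, 70, 195, 127]
t=6: [41, 20, 41, 101, 20, 42]
t=7: [113, 70, 107, 172, 70, 114]
t=8: [205, 186, 185, 119, 185, 206]
t=9: [17, 20, 18, 12, 20, 17]
t=10: [51, 56, 53, 46, 56, 51]
t=11: [122, 130, 126, 117, 130, 122]
t=12: [13, 22, 19, 8, 22, 13]
t=13: [45, 58, 54, 39, 58, 45]
t=14: [112, 131, 126, 105, 131, 112]
t=15: [214, 56, 52, 208, 56, 214]
t=16: [35, 115, 112, 34, 115, 35]
t=17: [112, 230, 227, 110, 230, 112]
t=18: [215, 51, 50, 213, 51, 215]
t=19: [33, 106, 106, 33, 106, 33]
t=20: [106, 215, 215, 106, 215, 106]
t=21: [205, 50, 50, 205, 50, 205]
t=22: [33, 105, 105, 33, 105, 33]
t=23: [106, 213, 213, 106, 213, 106]
t=24: [205, 50, 50, 205, 50, 205]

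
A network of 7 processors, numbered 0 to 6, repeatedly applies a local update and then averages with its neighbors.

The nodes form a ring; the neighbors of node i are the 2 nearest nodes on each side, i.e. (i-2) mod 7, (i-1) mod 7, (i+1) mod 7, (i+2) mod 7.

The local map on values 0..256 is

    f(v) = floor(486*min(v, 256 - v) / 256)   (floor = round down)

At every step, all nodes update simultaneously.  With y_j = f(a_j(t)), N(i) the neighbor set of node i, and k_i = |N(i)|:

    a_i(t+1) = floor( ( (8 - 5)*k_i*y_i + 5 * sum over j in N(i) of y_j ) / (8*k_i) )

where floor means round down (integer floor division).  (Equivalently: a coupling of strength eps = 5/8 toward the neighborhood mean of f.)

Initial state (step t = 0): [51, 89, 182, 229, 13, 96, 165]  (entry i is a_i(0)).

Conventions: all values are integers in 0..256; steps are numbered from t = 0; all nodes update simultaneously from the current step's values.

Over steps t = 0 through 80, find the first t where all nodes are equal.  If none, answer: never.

Answer: never
Key observation: The state at step 34 reappears at step 40 — the system is in a cycle of period 6 from step 34 on.  No step 0..40 is synchronized, and the cycle repeats forever, so no step up to 80 (or ever) has all nodes equal.

Derivation:
t=0: [51, 89, 182, 229, 13, 96, 165]  (not all equal)
t=1: [139, 134, 105, 99, 94, 121, 137]  (not all equal)
t=2: [221, 216, 202, 200, 198, 212, 218]  (not all equal)
t=3: [76, 82, 94, 97, 97, 86, 79]  (not all equal)
t=4: [154, 160, 170, 175, 174, 164, 156]  (not all equal)
t=5: [183, 177, 167, 162, 164, 173, 180]  (not all equal)
t=6: [148, 154, 162, 168, 166, 157, 150]  (not all equal)
t=7: [195, 189, 181, 176, 178, 186, 193]  (not all equal)
t=8: [124, 129, 137, 142, 140, 132, 126]  (not all equal)
t=9: [235, 233, 226, 224, 225, 230, 235]  (not all equal)
t=10: [43, 46, 52, 54, 53, 49, 44]  (not all equal)
t=11: [86, 89, 94, 97, 96, 92, 87]  (not all equal)
t=12: [168, 170, 175, 178, 177, 173, 169]  (not all equal)
t=13: [162, 160, 155, 152, 153, 157, 161]  (not all equal)
t=14: [182, 184, 189, 191, 191, 187, 183]  (not all equal)
t=15: [135, 133, 129, 126, 127, 130, 134]  (not all equal)
t=16: [233, 234, 237, 238, 238, 236, 233]  (not all equal)
t=17: [40, 39, 37, 35, 36, 37, 40]  (not all equal)
t=18: [73, 72, 70, 68, 69, 70, 72]  (not all equal)
t=19: [135, 134, 132, 131, 131, 132, 134]  (not all equal)
t=20: [231, 232, 234, 235, 235, 234, 232]  (not all equal)
t=21: [44, 43, 41, 40, 40, 41, 43]  (not all equal)
t=22: [80, 79, 77, 76, 76, 77, 79]  (not all equal)
t=23: [148, 148, 146, 145, 145, 146, 148]  (not all equal)
t=24: [205, 206, 207, 208, 208, 207, 206]  (not all equal)
t=25: [94, 93, 93, 92, 92, 93, 93]  (not all equal)
t=26: [176, 176, 175, 174, 174, 175, 176]  (not all equal)
t=27: [151, 151, 153, 153, 153, 153, 151]  (not all equal)
t=28: [197, 197, 196, 195, 195, 196, 197]  (not all equal)
t=29: [112, 112, 113, 113, 113, 113, 112]  (not all equal)
t=30: [212, 212, 213, 213, 213, 213, 212]  (not all equal)
t=31: [82, 82, 81, 81, 81, 81, 82]  (not all equal)
t=32: [154, 154, 153, 153, 153, 153, 154]  (not all equal)
t=33: [193, 193, 194, 194, 194, 194, 193]  (not all equal)
t=34: [118, 118, 117, 117, 117, 117, 118]  (not all equal)
t=35: [223, 223, 222, 222, 222, 222, 223]  (not all equal)
t=36: [62, 62, 63, 63, 63, 63, 62]  (not all equal)
t=37: [117, 117, 118, 118, 118, 118, 117]  (not all equal)
t=38: [222, 222, 223, 223, 223, 223, 222]  (not all equal)
t=39: [63, 63, 62, 62, 62, 62, 63]  (not all equal)
t=40: [118, 118, 117, 117, 117, 117, 118]  (not all equal)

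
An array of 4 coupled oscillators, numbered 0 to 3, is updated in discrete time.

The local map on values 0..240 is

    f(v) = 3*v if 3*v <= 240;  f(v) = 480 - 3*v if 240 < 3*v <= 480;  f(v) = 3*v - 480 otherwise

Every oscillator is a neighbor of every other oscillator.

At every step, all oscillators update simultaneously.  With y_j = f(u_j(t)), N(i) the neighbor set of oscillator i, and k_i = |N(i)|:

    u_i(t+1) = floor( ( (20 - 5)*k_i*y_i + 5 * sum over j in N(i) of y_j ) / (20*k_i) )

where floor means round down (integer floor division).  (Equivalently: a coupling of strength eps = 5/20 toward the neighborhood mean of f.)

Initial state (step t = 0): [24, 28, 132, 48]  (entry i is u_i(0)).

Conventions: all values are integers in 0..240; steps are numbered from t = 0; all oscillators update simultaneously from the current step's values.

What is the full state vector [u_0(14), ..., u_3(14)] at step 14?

Answer: [195, 195, 195, 151]

Derivation:
t=0: [24, 28, 132, 48]
t=1: [80, 88, 88, 128]
t=2: [224, 208, 208, 128]
t=3: [176, 144, 144, 112]
t=4: [56, 56, 56, 120]
t=5: [164, 164, 164, 132]
t=6: [18, 18, 18, 66]
t=7: [66, 66, 66, 162]
t=8: [182, 182, 182, 54]
t=9: [74, 74, 74, 138]
t=10: [209, 209, 209, 105]
t=11: [148, 148, 148, 160]
t=12: [33, 33, 33, 9]
t=13: [93, 93, 93, 45]
t=14: [195, 195, 195, 151]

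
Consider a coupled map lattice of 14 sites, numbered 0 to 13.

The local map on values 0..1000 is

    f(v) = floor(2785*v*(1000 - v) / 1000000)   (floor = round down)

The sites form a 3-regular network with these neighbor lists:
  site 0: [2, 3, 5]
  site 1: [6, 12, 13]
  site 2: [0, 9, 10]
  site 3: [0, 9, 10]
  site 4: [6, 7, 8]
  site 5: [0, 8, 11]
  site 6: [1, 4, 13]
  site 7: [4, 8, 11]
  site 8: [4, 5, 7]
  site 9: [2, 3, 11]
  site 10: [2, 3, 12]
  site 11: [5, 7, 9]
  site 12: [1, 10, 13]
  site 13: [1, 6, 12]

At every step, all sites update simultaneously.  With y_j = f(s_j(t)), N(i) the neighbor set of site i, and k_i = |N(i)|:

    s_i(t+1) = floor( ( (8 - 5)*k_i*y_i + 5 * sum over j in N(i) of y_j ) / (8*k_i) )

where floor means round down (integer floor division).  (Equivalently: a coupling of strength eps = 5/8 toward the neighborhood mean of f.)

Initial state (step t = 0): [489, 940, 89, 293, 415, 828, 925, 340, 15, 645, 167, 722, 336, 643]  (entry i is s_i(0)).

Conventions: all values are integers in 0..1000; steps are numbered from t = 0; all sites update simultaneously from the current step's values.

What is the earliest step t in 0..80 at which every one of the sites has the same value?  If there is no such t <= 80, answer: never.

Answer: 17
Key observation: Synchronization is absorbing here: once all sites are equal they stay equal, and step 17 is the first all-equal step.

Derivation:
t=0: [489, 940, 89, 293, 415, 828, 925, 340, 15, 645, 167, 722, 336, 643]  (not all equal)
t=1: [510, 361, 442, 574, 432, 418, 379, 499, 368, 522, 441, 554, 479, 441]  (not all equal)
t=2: [686, 664, 689, 687, 672, 676, 664, 681, 670, 688, 686, 688, 680, 672]  (not all equal)
t=3: [600, 616, 597, 598, 613, 605, 617, 607, 611, 597, 599, 601, 609, 614]  (not all equal)
t=4: [668, 659, 669, 668, 660, 665, 658, 663, 662, 669, 667, 666, 662, 659]  (not all equal)
t=5: [617, 624, 616, 617, 623, 619, 625, 622, 622, 616, 618, 619, 622, 624]  (not all equal)
t=6: [657, 653, 657, 657, 653, 656, 652, 654, 654, 657, 656, 656, 654, 653]  (not all equal)
t=7: [627, 630, 627, 627, 630, 628, 631, 629, 629, 627, 628, 628, 630, 630]  (not all equal)
t=8: [650, 648, 650, 650, 648, 650, 648, 649, 649, 650, 650, 650, 649, 648]  (not all equal)
t=9: [633, 634, 633, 633, 634, 633, 635, 634, 634, 633, 633, 633, 634, 634]  (not all equal)
t=10: [646, 645, 646, 646, 645, 646, 645, 646, 646, 646, 646, 646, 646, 645]  (not all equal)
t=11: [636, 636, 636, 636, 636, 636, 637, 636, 636, 636, 636, 636, 636, 636]  (not all equal)
t=12: [644, 643, 644, 644, 643, 644, 643, 644, 644, 644, 644, 644, 644, 643]  (not all equal)
t=13: [638, 638, 638, 638, 638, 638, 639, 638, 638, 638, 638, 638, 638, 638]  (not all equal)
t=14: [643, 642, 643, 643, 642, 643, 642, 643, 643, 643, 643, 643, 643, 642]  (not all equal)
t=15: [639, 639, 639, 639, 639, 639, 640, 639, 639, 639, 639, 639, 639, 639]  (not all equal)
t=16: [642, 641, 642, 642, 641, 642, 641, 642, 642, 642, 642, 642, 642, 641]  (not all equal)
t=17: [640, 640, 640, 640, 640, 640, 640, 640, 640, 640, 640, 640, 640, 640]  (all equal)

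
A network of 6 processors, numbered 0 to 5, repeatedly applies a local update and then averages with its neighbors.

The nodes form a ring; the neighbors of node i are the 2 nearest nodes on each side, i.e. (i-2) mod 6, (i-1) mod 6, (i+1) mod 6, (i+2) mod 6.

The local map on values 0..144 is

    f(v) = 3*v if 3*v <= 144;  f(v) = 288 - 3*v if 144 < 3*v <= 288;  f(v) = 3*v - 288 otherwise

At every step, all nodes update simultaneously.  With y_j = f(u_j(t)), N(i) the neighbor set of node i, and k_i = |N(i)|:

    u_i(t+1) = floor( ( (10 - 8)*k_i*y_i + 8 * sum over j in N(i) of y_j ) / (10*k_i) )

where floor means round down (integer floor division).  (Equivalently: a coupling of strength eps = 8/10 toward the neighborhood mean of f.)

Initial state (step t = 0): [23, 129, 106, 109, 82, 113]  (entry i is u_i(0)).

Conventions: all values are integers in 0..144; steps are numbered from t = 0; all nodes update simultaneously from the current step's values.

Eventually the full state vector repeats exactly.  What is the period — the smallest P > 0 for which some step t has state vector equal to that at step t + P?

Simulating step by step:
t=0: [23, 129, 106, 109, 82, 113]
t=1: [58, 57, 55, 52, 46, 60]
t=2: [120, 118, 124, 123, 123, 121]
t=3: [75, 75, 76, 77, 78, 75]
t=4: [60, 61, 59, 59, 59, 60]
t=5: [108, 108, 109, 109, 109, 108]
t=6: [37, 37, 37, 37, 37, 37]
t=7: [111, 111, 111, 111, 111, 111]
t=8: [45, 45, 45, 45, 45, 45]
t=9: [135, 135, 135, 135, 135, 135]
t=10: [117, 117, 117, 117, 117, 117]
t=11: [63, 63, 63, 63, 63, 63]
t=12: [99, 99, 99, 99, 99, 99]
t=13: [9, 9, 9, 9, 9, 9]
t=14: [27, 27, 27, 27, 27, 27]
t=15: [81, 81, 81, 81, 81, 81]
t=16: [45, 45, 45, 45, 45, 45]

Answer: 8
Key observation: The state at step 8, [45, 45, 45, 45, 45, 45], reappears at step 16 — and no state repeats earlier — so the cycle the system enters has period 8.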